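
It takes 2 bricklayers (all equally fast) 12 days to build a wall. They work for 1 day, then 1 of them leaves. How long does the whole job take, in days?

23 days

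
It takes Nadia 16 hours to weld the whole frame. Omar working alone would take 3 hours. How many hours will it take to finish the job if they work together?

48/19 hours

Combined rate: 1/16 + 1/3 = (3 + 16)/48 = 19/48 per hour.
Time = 1 ÷ (19/48) = 48/19 hours.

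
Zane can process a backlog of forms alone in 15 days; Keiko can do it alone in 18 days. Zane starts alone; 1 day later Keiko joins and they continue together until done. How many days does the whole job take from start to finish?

In 1 day Zane does 1/15 of the job, leaving 14/15.
Zane and Keiko together work at 11/90 per day, so finishing takes 14/15 ÷ 11/90 = 84/11 days.
Total time = 1 + 84/11 = 95/11 days.

95/11 days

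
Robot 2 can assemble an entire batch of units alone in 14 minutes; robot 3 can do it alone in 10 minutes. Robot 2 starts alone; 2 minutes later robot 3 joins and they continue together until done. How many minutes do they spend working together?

In 2 minutes robot 2 does 2/14 = 1/7 of the job, leaving 6/7.
Robot 2 and robot 3 together work at 6/35 per minute, so finishing takes 6/7 ÷ 6/35 = 5 minutes.

5 minutes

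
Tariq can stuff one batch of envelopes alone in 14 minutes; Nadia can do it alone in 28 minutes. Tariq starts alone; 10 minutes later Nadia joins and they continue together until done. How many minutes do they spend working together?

In 10 minutes Tariq does 10/14 = 5/7 of the job, leaving 2/7.
Tariq and Nadia together work at 3/28 per minute, so finishing takes 2/7 ÷ 3/28 = 8/3 minutes.

8/3 minutes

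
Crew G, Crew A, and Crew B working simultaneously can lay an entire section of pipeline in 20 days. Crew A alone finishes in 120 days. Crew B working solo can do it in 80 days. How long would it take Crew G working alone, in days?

240/7 days

Combined rate is 1/20 per day.
Known contribution: 1/120 + 1/80 = (2 + 3)/240 = 5/240 = 1/48 per day.
So Crew G's rate is 1/20 − 1/48 = 7/240, meaning 240/7 days alone.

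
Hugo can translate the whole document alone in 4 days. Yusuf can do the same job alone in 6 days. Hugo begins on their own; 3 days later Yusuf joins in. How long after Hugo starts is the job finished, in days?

18/5 days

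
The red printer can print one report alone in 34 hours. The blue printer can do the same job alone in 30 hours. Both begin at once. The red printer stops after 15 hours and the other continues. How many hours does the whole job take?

285/17 hours

In the first 15 hours the combined rate is 16/255, so 16/17 of the job is done, leaving 1/17.
After the red printer leaves the rate is 1/30 per hour; the remaining 1/17 takes 30/17 hours.
Total = 15 + 30/17 = 285/17 hours.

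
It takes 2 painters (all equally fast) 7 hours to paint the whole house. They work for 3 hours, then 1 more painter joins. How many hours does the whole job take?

17/3 hours

One painter does 1/14 of the job per hour.
After 3 hours with 2 painters, 3/7 is done (4/7 left).
With 3 painters the rate is 3/14, so the rest takes 4/7 ÷ 3/14 = 8/3 hours.
Total = 3 + 8/3 = 17/3 hours.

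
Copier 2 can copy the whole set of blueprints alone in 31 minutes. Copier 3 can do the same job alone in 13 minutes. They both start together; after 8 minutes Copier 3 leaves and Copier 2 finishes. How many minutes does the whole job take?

155/13 minutes

In the first 8 minutes the combined rate is 44/403, so 352/403 of the job is done, leaving 51/403.
After Copier 3 leaves the rate is 1/31 per minute; the remaining 51/403 takes 51/13 minutes.
Total = 8 + 51/13 = 155/13 minutes.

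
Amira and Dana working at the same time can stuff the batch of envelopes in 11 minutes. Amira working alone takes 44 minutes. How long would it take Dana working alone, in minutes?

44/3 minutes

Combined rate is 1/11 per minute.
Known contribution: 1/44 per minute.
So Dana's rate is 1/11 − 1/44 = 3/44, meaning 44/3 minutes alone.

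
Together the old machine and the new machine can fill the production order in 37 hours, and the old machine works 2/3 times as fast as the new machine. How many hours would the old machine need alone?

185/2 hours

Let the new machine's rate be r; then the old machine's rate is (2/3)r, so together (2/3 + 1)r = (5/3)r = 1/37.
Thus r = 3/185 per hour.
The new machine alone: 185/3 hours; the old machine alone: 185/2 hours.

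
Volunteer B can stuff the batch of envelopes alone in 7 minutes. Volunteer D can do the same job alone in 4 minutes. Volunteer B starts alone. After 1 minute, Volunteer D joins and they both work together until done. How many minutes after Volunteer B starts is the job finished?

In the first 1 minute Volunteer B alone does 1/7 of the job, leaving 6/7.
Once everyone is working, combined rate: 1/7 + 1/4 = (4 + 7)/28 = 11/28 per minute.
Remaining 6/7 at 11/28 per minute takes 24/11 minutes.
Total from the start = 1 + 24/11 = 35/11 minutes.

35/11 minutes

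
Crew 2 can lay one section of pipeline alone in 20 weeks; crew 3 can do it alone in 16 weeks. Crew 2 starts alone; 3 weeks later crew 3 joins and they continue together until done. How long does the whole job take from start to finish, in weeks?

95/9 weeks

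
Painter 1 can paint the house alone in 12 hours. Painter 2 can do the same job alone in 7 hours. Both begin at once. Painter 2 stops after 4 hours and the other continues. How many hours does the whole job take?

In the first 4 hours the combined rate is 19/84, so 19/21 of the job is done, leaving 2/21.
After painter 2 leaves the rate is 1/12 per hour; the remaining 2/21 takes 8/7 hours.
Total = 4 + 8/7 = 36/7 hours.

36/7 hours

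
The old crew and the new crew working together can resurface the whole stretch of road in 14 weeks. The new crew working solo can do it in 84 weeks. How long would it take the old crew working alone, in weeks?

Combined rate is 1/14 per week.
Known contribution: 1/84 per week.
So the old crew's rate is 1/14 − 1/84 = 5/84, meaning 84/5 weeks alone.

84/5 weeks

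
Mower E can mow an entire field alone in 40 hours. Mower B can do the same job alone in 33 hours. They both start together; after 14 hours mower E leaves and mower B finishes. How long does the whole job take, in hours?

429/20 hours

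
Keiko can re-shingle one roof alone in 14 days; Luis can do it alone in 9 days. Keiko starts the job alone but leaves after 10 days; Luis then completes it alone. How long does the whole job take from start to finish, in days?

88/7 days

In 10 days Keiko does 10/14 = 5/7 of the job, leaving 2/7.
Luis works at 1/9 per day, so finishing takes 2/7 ÷ 1/9 = 18/7 days.
Total time = 10 + 18/7 = 88/7 days.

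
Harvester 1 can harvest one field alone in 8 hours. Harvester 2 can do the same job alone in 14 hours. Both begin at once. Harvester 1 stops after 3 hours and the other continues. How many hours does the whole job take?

In the first 3 hours the combined rate is 11/56, so 33/56 of the job is done, leaving 23/56.
After harvester 1 leaves the rate is 1/14 per hour; the remaining 23/56 takes 23/4 hours.
Total = 3 + 23/4 = 35/4 hours.

35/4 hours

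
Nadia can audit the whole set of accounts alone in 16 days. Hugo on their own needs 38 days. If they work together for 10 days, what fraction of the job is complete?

Combined rate: 1/16 + 1/38 = (19 + 8)/304 = 27/304 per day.
In 10 days they complete 10·27/304 = 135/152 of the job.

135/152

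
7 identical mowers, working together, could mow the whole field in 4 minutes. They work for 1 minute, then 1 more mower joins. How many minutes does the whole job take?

29/8 minutes

One mower does 1/28 of the job per minute.
After 1 minute with 7 mowers, 1/4 is done (3/4 left).
With 8 mowers the rate is 8/28 = 2/7, so the rest takes 3/4 ÷ 2/7 = 21/8 minutes.
Total = 1 + 21/8 = 29/8 minutes.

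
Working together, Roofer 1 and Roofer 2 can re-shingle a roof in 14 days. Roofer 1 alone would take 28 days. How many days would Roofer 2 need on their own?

Combined rate is 1/14 per day.
Known contribution: 1/28 per day.
So Roofer 2's rate is 1/14 − 1/28 = 1/28, meaning 28 days alone.

28 days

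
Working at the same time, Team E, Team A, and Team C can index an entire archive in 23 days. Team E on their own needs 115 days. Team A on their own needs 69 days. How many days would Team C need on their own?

Combined rate is 1/23 per day.
Known contribution: 1/115 + 1/69 = (3 + 5)/345 = 8/345 per day.
So Team C's rate is 1/23 − 8/345 = 7/345, meaning 345/7 days alone.

345/7 days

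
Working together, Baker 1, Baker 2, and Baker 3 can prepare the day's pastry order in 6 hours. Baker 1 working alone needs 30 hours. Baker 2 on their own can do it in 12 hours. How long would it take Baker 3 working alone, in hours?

20 hours

Combined rate is 1/6 per hour.
Known contribution: 1/30 + 1/12 = (2 + 5)/60 = 7/60 per hour.
So Baker 3's rate is 1/6 − 7/60 = 1/20, meaning 20 hours alone.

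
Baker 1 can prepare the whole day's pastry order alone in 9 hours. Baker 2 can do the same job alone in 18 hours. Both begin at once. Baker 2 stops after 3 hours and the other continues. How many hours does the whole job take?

15/2 hours

In the first 3 hours the combined rate is 1/6, so 1/2 of the job is done, leaving 1/2.
After baker 2 leaves the rate is 1/9 per hour; the remaining 1/2 takes 9/2 hours.
Total = 3 + 9/2 = 15/2 hours.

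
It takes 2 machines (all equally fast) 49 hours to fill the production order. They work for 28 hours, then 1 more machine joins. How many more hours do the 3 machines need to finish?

14 hours

One machine does 1/98 of the job per hour.
After 28 hours with 2 machines, 4/7 is done (3/7 left).
With 3 machines the rate is 3/98, so the rest takes 3/7 ÷ 3/98 = 14 hours.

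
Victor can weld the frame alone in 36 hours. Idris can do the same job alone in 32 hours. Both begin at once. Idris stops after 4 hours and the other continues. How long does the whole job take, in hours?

63/2 hours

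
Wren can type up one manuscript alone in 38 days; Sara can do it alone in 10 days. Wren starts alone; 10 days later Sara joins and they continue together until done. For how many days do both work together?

35/6 days

In 10 days Wren does 10/38 = 5/19 of the job, leaving 14/19.
Wren and Sara together work at 12/95 per day, so finishing takes 14/19 ÷ 12/95 = 35/6 days.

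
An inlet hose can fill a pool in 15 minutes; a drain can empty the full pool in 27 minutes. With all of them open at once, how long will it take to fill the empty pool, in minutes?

Net rate = 1/15 − 1/27 = (9 − 5)/135 = 4/135 per minute.
Filling time = 1 ÷ (4/135) = 135/4 minutes.

135/4 minutes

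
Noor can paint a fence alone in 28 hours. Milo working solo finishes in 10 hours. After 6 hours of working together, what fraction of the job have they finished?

57/70

Combined rate: 1/28 + 1/10 = (5 + 14)/140 = 19/140 per hour.
In 6 hours they complete 6·19/140 = 57/70 of the job.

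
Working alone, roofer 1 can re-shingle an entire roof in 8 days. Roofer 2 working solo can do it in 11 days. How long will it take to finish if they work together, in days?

Combined rate: 1/8 + 1/11 = (11 + 8)/88 = 19/88 per day.
Time = 1 ÷ (19/88) = 88/19 days.

88/19 days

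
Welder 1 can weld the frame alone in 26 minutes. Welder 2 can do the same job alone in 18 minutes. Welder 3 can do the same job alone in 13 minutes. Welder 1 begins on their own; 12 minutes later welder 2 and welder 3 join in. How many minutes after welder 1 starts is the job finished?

In the first 12 minutes welder 1 alone does 12/26 = 6/13 of the job, leaving 7/13.
Once everyone is working, combined rate: 1/26 + 1/18 + 1/13 = (9 + 13 + 18)/234 = 40/234 = 20/117 per minute.
Remaining 7/13 at 20/117 per minute takes 63/20 minutes.
Total from the start = 12 + 63/20 = 303/20 minutes.

303/20 minutes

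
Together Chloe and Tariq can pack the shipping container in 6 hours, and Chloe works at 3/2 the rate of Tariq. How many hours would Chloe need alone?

Let Tariq's rate be r; then Chloe's rate is (3/2)r, so together (3/2 + 1)r = (5/2)r = 1/6.
Thus r = 1/15 per hour.
Tariq alone: 15 hours; Chloe alone: 10 hours.

10 hours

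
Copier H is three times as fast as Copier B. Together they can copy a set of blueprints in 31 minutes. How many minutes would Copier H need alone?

124/3 minutes

Let Copier B's rate be r; then Copier H's rate is 3r, so together (3 + 1)r = 4r = 1/31.
Thus r = 1/124 per minute.
Copier B alone: 124 minutes; Copier H alone: 124/3 minutes.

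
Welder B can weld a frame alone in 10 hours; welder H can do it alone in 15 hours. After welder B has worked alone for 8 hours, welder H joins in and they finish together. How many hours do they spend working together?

In 8 hours welder B does 8/10 = 4/5 of the job, leaving 1/5.
Welder B and welder H together work at 1/6 per hour, so finishing takes 1/5 ÷ 1/6 = 6/5 hours.

6/5 hours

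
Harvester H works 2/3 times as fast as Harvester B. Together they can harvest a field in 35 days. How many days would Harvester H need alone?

175/2 days

Let Harvester B's rate be r; then Harvester H's rate is (2/3)r, so together (2/3 + 1)r = (5/3)r = 1/35.
Thus r = 3/175 per day.
Harvester B alone: 175/3 days; Harvester H alone: 175/2 days.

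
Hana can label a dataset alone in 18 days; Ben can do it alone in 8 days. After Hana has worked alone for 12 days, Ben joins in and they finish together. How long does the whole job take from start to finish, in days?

180/13 days

In 12 days Hana does 12/18 = 2/3 of the job, leaving 1/3.
Hana and Ben together work at 13/72 per day, so finishing takes 1/3 ÷ 13/72 = 24/13 days.
Total time = 12 + 24/13 = 180/13 days.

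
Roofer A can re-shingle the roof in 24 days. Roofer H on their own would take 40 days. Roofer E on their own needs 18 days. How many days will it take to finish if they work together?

90/11 days

Combined rate: 1/24 + 1/40 + 1/18 = (15 + 9 + 20)/360 = 44/360 = 11/90 per day.
Time = 1 ÷ (11/90) = 90/11 days.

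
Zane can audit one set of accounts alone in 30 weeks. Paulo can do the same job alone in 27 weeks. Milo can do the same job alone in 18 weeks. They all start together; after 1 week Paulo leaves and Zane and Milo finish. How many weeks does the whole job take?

65/6 weeks

In the first 1 week the combined rate is 17/135, so 17/135 of the job is done, leaving 118/135.
After Paulo leaves the rate is 4/45 per week; the remaining 118/135 takes 59/6 weeks.
Total = 1 + 59/6 = 65/6 weeks.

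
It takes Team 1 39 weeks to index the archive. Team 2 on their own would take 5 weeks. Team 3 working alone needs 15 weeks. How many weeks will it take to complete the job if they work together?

Combined rate: 1/39 + 1/5 + 1/15 = (5 + 39 + 13)/195 = 57/195 = 19/65 per week.
Time = 1 ÷ (19/65) = 65/19 weeks.

65/19 weeks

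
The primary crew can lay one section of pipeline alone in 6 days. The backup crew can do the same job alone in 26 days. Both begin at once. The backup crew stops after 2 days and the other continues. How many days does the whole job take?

In the first 2 days the combined rate is 8/39, so 16/39 of the job is done, leaving 23/39.
After the backup crew leaves the rate is 1/6 per day; the remaining 23/39 takes 46/13 days.
Total = 2 + 46/13 = 72/13 days.

72/13 days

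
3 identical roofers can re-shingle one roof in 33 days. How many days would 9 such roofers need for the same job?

11 days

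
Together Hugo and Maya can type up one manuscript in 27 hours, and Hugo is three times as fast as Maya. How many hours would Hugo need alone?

Let Maya's rate be r; then Hugo's rate is 3r, so together (3 + 1)r = 4r = 1/27.
Thus r = 1/108 per hour.
Maya alone: 108 hours; Hugo alone: 36 hours.

36 hours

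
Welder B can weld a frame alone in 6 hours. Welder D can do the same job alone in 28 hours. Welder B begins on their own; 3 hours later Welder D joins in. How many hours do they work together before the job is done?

In the first 3 hours Welder B alone does 3/6 = 1/2 of the job, leaving 1/2.
Once everyone is working, combined rate: 1/6 + 1/28 = (14 + 3)/84 = 17/84 per hour.
Remaining 1/2 at 17/84 per hour takes 42/17 hours.

42/17 hours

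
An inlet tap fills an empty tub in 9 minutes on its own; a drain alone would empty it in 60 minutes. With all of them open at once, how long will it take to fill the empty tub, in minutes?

Net rate = 1/9 − 1/60 = (20 − 3)/180 = 17/180 per minute.
Filling time = 1 ÷ (17/180) = 180/17 minutes.

180/17 minutes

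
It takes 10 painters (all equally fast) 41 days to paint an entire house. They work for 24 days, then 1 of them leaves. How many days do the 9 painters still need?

170/9 days

One painter does 1/410 of the job per day.
After 24 days with 10 painters, 24/41 is done (17/41 left).
With 9 painters the rate is 9/410, so the rest takes 17/41 ÷ 9/410 = 170/9 days.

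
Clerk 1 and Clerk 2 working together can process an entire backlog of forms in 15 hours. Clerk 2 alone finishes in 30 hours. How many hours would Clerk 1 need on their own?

Combined rate is 1/15 per hour.
Known contribution: 1/30 per hour.
So Clerk 1's rate is 1/15 − 1/30 = 1/30, meaning 30 hours alone.

30 hours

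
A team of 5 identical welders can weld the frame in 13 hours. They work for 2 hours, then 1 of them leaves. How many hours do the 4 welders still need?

55/4 hours

One welder does 1/65 of the job per hour.
After 2 hours with 5 welders, 2/13 is done (11/13 left).
With 4 welders the rate is 4/65, so the rest takes 11/13 ÷ 4/65 = 55/4 hours.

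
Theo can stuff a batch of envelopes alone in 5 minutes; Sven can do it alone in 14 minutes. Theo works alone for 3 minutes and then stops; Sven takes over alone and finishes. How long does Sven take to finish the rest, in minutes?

In 3 minutes Theo does 3/5 of the job, leaving 2/5.
Sven works at 1/14 per minute, so finishing takes 2/5 ÷ 1/14 = 28/5 minutes.

28/5 minutes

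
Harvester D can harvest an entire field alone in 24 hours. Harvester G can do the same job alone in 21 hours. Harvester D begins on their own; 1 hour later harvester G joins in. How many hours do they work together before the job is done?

161/15 hours

In the first 1 hour harvester D alone does 1/24 of the job, leaving 23/24.
Once everyone is working, combined rate: 1/24 + 1/21 = (7 + 8)/168 = 15/168 = 5/56 per hour.
Remaining 23/24 at 5/56 per hour takes 161/15 hours.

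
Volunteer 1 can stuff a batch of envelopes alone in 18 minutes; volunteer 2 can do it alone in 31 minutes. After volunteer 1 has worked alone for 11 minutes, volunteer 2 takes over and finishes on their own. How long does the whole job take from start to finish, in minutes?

415/18 minutes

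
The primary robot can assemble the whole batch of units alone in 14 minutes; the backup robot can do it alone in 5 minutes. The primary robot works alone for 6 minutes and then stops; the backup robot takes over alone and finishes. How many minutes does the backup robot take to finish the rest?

20/7 minutes

In 6 minutes the primary robot does 6/14 = 3/7 of the job, leaving 4/7.
The backup robot works at 1/5 per minute, so finishing takes 4/7 ÷ 1/5 = 20/7 minutes.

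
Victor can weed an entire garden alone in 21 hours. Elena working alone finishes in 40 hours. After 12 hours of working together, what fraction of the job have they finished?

Combined rate: 1/21 + 1/40 = (40 + 21)/840 = 61/840 per hour.
In 12 hours they complete 12·61/840 = 61/70 of the job.

61/70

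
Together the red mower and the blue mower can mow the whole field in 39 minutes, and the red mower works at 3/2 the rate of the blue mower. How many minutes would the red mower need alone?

65 minutes

Let the blue mower's rate be r; then the red mower's rate is (3/2)r, so together (3/2 + 1)r = (5/2)r = 1/39.
Thus r = 2/195 per minute.
The blue mower alone: 195/2 minutes; the red mower alone: 65 minutes.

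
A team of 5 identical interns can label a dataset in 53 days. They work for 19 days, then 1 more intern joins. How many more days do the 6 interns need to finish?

One intern does 1/265 of the job per day.
After 19 days with 5 interns, 19/53 is done (34/53 left).
With 6 interns the rate is 6/265, so the rest takes 34/53 ÷ 6/265 = 85/3 days.

85/3 days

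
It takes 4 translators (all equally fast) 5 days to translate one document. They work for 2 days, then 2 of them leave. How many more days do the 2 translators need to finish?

6 days

One translator does 1/20 of the job per day.
After 2 days with 4 translators, 2/5 is done (3/5 left).
With 2 translators the rate is 2/20 = 1/10, so the rest takes 3/5 ÷ 1/10 = 6 days.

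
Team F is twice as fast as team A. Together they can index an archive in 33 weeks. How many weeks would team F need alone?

99/2 weeks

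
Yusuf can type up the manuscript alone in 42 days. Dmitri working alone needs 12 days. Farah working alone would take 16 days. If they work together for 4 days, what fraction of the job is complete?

19/28

Combined rate: 1/42 + 1/12 + 1/16 = (8 + 28 + 21)/336 = 57/336 = 19/112 per day.
In 4 days they complete 4·19/112 = 19/28 of the job.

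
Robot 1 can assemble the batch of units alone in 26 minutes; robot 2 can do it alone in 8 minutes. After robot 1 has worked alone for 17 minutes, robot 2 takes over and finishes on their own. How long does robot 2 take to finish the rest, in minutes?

36/13 minutes

In 17 minutes robot 1 does 17/26 of the job, leaving 9/26.
Robot 2 works at 1/8 per minute, so finishing takes 9/26 ÷ 1/8 = 36/13 minutes.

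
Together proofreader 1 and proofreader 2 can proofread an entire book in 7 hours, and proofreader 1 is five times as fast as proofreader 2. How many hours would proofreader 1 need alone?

42/5 hours

Let proofreader 2's rate be r; then proofreader 1's rate is 5r, so together (5 + 1)r = 6r = 1/7.
Thus r = 1/42 per hour.
Proofreader 2 alone: 42 hours; proofreader 1 alone: 42/5 hours.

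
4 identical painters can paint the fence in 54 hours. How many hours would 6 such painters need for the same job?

Total work is 4·54 = 216 painter-hours.
With 6 painters: 216/6 = 36 hours.

36 hours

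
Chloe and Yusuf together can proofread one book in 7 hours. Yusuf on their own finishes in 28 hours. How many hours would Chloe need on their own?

28/3 hours

Combined rate is 1/7 per hour.
Known contribution: 1/28 per hour.
So Chloe's rate is 1/7 − 1/28 = 3/28, meaning 28/3 hours alone.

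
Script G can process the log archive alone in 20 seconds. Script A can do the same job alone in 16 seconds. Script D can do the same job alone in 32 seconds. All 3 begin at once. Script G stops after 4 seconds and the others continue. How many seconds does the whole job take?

128/15 seconds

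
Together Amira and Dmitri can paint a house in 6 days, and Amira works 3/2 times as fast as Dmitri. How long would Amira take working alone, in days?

10 days

Let Dmitri's rate be r; then Amira's rate is (3/2)r, so together (3/2 + 1)r = (5/2)r = 1/6.
Thus r = 1/15 per day.
Dmitri alone: 15 days; Amira alone: 10 days.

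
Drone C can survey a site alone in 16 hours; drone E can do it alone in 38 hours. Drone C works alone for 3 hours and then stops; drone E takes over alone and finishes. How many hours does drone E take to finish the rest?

247/8 hours

In 3 hours drone C does 3/16 of the job, leaving 13/16.
Drone E works at 1/38 per hour, so finishing takes 13/16 ÷ 1/38 = 247/8 hours.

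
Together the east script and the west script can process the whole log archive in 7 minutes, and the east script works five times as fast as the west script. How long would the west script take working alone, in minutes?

Let the west script's rate be r; then the east script's rate is 5r, so together (5 + 1)r = 6r = 1/7.
Thus r = 1/42 per minute.
The west script alone: 42 minutes; the east script alone: 42/5 minutes.

42 minutes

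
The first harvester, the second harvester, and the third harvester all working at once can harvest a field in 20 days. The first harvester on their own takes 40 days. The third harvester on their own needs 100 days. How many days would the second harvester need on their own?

Combined rate is 1/20 per day.
Known contribution: 1/40 + 1/100 = (5 + 2)/200 = 7/200 per day.
So the second harvester's rate is 1/20 − 7/200 = 3/200, meaning 200/3 days alone.

200/3 days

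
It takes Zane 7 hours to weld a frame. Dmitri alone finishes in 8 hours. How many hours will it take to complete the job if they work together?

Combined rate: 1/7 + 1/8 = (8 + 7)/56 = 15/56 per hour.
Time = 1 ÷ (15/56) = 56/15 hours.

56/15 hours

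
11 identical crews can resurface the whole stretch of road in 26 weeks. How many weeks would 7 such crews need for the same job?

286/7 weeks

Total work is 11·26 = 286 crew-weeks.
With 7 crews: 286/7 weeks.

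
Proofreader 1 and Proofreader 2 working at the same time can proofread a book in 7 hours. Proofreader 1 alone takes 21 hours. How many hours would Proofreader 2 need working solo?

Combined rate is 1/7 per hour.
Known contribution: 1/21 per hour.
So Proofreader 2's rate is 1/7 − 1/21 = 2/21, meaning 21/2 hours alone.

21/2 hours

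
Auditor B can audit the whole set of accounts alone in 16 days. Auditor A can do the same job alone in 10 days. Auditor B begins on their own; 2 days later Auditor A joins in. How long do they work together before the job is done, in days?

70/13 days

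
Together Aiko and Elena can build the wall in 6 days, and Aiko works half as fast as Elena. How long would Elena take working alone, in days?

9 days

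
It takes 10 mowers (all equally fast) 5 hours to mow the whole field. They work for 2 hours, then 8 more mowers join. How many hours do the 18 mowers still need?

One mower does 1/50 of the job per hour.
After 2 hours with 10 mowers, 2/5 is done (3/5 left).
With 18 mowers the rate is 18/50 = 9/25, so the rest takes 3/5 ÷ 9/25 = 5/3 hours.

5/3 hours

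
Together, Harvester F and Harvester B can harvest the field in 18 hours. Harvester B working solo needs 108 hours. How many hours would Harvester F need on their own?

Combined rate is 1/18 per hour.
Known contribution: 1/108 per hour.
So Harvester F's rate is 1/18 − 1/108 = 5/108, meaning 108/5 hours alone.

108/5 hours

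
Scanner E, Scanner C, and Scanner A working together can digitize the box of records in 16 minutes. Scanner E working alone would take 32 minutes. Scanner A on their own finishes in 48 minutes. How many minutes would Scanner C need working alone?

96 minutes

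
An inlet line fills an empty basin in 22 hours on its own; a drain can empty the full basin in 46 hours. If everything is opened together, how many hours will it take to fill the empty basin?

Net rate = 1/22 − 1/46 = (23 − 11)/506 = 12/506 = 6/253 per hour.
Filling time = 1 ÷ (6/253) = 253/6 hours.

253/6 hours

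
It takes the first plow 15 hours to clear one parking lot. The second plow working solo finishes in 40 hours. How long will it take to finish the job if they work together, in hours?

120/11 hours

Combined rate: 1/15 + 1/40 = (8 + 3)/120 = 11/120 per hour.
Time = 1 ÷ (11/120) = 120/11 hours.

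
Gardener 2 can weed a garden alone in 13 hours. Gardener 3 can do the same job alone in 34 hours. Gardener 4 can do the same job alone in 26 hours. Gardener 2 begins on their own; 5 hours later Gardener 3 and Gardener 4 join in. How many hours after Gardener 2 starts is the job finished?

In the first 5 hours Gardener 2 alone does 5/13 of the job, leaving 8/13.
Once everyone is working, combined rate: 1/13 + 1/34 + 1/26 = (34 + 13 + 17)/442 = 64/442 = 32/221 per hour.
Remaining 8/13 at 32/221 per hour takes 17/4 hours.
Total from the start = 5 + 17/4 = 37/4 hours.

37/4 hours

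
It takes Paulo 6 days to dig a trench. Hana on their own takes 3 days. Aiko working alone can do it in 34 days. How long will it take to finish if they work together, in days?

17/9 days

Combined rate: 1/6 + 1/3 + 1/34 = (17 + 34 + 3)/102 = 54/102 = 9/17 per day.
Time = 1 ÷ (9/17) = 17/9 days.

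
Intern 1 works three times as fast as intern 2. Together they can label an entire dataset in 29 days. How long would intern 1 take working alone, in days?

Let intern 2's rate be r; then intern 1's rate is 3r, so together (3 + 1)r = 4r = 1/29.
Thus r = 1/116 per day.
Intern 2 alone: 116 days; intern 1 alone: 116/3 days.

116/3 days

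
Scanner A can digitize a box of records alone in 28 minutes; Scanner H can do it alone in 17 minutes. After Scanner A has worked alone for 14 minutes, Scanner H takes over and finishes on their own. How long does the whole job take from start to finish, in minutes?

In 14 minutes Scanner A does 14/28 = 1/2 of the job, leaving 1/2.
Scanner H works at 1/17 per minute, so finishing takes 1/2 ÷ 1/17 = 17/2 minutes.
Total time = 14 + 17/2 = 45/2 minutes.

45/2 minutes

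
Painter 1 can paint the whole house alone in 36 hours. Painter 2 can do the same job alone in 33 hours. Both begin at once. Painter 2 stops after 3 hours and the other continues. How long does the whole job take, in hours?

360/11 hours

In the first 3 hours the combined rate is 23/396, so 23/132 of the job is done, leaving 109/132.
After painter 2 leaves the rate is 1/36 per hour; the remaining 109/132 takes 327/11 hours.
Total = 3 + 327/11 = 360/11 hours.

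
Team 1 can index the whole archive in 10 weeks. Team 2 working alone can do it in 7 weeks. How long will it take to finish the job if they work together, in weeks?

70/17 weeks

Combined rate: 1/10 + 1/7 = (7 + 10)/70 = 17/70 per week.
Time = 1 ÷ (17/70) = 70/17 weeks.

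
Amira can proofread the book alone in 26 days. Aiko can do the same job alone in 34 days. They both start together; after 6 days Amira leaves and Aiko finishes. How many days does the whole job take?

In the first 6 days the combined rate is 15/221, so 90/221 of the job is done, leaving 131/221.
After Amira leaves the rate is 1/34 per day; the remaining 131/221 takes 262/13 days.
Total = 6 + 262/13 = 340/13 days.

340/13 days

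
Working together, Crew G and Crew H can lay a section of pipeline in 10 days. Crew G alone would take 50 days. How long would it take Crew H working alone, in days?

Combined rate is 1/10 per day.
Known contribution: 1/50 per day.
So Crew H's rate is 1/10 − 1/50 = 2/25, meaning 25/2 days alone.

25/2 days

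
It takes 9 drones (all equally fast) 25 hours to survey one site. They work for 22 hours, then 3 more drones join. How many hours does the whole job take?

97/4 hours

One drone does 1/225 of the job per hour.
After 22 hours with 9 drones, 22/25 is done (3/25 left).
With 12 drones the rate is 12/225 = 4/75, so the rest takes 3/25 ÷ 4/75 = 9/4 hours.
Total = 22 + 9/4 = 97/4 hours.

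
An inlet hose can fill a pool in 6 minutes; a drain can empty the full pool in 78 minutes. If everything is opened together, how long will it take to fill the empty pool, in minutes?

13/2 minutes

Net rate = 1/6 − 1/78 = (13 − 1)/78 = 12/78 = 2/13 per minute.
Filling time = 1 ÷ (2/13) = 13/2 minutes.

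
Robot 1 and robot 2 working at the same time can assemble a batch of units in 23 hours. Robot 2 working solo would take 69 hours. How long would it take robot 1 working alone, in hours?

69/2 hours

Combined rate is 1/23 per hour.
Known contribution: 1/69 per hour.
So robot 1's rate is 1/23 − 1/69 = 2/69, meaning 69/2 hours alone.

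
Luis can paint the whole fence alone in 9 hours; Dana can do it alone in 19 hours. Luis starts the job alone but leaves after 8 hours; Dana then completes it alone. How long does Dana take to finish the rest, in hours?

In 8 hours Luis does 8/9 of the job, leaving 1/9.
Dana works at 1/19 per hour, so finishing takes 1/9 ÷ 1/19 = 19/9 hours.

19/9 hours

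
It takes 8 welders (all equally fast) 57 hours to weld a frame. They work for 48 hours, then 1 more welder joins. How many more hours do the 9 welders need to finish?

8 hours

One welder does 1/456 of the job per hour.
After 48 hours with 8 welders, 16/19 is done (3/19 left).
With 9 welders the rate is 9/456 = 3/152, so the rest takes 3/19 ÷ 3/152 = 8 hours.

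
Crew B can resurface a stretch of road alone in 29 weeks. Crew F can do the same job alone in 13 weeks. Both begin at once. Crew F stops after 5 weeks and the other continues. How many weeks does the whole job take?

232/13 weeks

In the first 5 weeks the combined rate is 42/377, so 210/377 of the job is done, leaving 167/377.
After Crew F leaves the rate is 1/29 per week; the remaining 167/377 takes 167/13 weeks.
Total = 5 + 167/13 = 232/13 weeks.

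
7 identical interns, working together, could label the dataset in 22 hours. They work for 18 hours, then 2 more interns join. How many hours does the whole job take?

190/9 hours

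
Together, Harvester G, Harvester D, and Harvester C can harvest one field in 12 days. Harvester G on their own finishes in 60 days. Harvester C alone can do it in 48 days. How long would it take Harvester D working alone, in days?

Combined rate is 1/12 per day.
Known contribution: 1/60 + 1/48 = (4 + 5)/240 = 9/240 = 3/80 per day.
So Harvester D's rate is 1/12 − 3/80 = 11/240, meaning 240/11 days alone.

240/11 days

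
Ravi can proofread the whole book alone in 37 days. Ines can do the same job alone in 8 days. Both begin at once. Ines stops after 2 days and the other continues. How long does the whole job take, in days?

111/4 days

In the first 2 days the combined rate is 45/296, so 45/148 of the job is done, leaving 103/148.
After Ines leaves the rate is 1/37 per day; the remaining 103/148 takes 103/4 days.
Total = 2 + 103/4 = 111/4 days.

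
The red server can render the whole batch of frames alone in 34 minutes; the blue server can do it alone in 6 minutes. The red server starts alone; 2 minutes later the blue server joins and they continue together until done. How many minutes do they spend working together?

24/5 minutes

In 2 minutes the red server does 2/34 = 1/17 of the job, leaving 16/17.
The red server and the blue server together work at 10/51 per minute, so finishing takes 16/17 ÷ 10/51 = 24/5 minutes.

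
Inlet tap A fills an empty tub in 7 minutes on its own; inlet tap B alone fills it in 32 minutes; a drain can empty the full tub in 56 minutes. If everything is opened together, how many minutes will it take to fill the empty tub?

32/5 minutes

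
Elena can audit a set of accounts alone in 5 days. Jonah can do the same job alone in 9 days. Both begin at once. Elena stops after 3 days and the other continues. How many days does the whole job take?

In the first 3 days the combined rate is 14/45, so 14/15 of the job is done, leaving 1/15.
After Elena leaves the rate is 1/9 per day; the remaining 1/15 takes 3/5 days.
Total = 3 + 3/5 = 18/5 days.

18/5 days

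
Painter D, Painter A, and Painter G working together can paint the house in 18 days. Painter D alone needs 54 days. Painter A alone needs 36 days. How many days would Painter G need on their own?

108 days

Combined rate is 1/18 per day.
Known contribution: 1/54 + 1/36 = (2 + 3)/108 = 5/108 per day.
So Painter G's rate is 1/18 − 5/108 = 1/108, meaning 108 days alone.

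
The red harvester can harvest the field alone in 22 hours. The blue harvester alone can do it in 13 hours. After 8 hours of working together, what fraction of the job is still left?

Combined rate: 1/22 + 1/13 = (13 + 22)/286 = 35/286 per hour.
In 8 hours they complete 8·35/286 = 140/143 of the job.
So 3/143 remains.

3/143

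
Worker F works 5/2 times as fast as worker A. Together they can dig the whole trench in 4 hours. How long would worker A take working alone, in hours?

Let worker A's rate be r; then worker F's rate is (5/2)r, so together (5/2 + 1)r = (7/2)r = 1/4.
Thus r = 1/14 per hour.
Worker A alone: 14 hours; worker F alone: 28/5 hours.

14 hours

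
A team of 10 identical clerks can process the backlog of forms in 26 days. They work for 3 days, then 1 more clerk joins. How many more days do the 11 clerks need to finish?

One clerk does 1/260 of the job per day.
After 3 days with 10 clerks, 3/26 is done (23/26 left).
With 11 clerks the rate is 11/260, so the rest takes 23/26 ÷ 11/260 = 230/11 days.

230/11 days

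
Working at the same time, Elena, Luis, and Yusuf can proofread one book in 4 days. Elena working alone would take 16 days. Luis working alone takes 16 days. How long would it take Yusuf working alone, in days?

8 days

Combined rate is 1/4 per day.
Known contribution: 1/16 + 1/16 = (1 + 1)/16 = 2/16 = 1/8 per day.
So Yusuf's rate is 1/4 − 1/8 = 1/8, meaning 8 days alone.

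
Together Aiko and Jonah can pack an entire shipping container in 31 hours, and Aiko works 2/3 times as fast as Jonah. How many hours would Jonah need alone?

Let Jonah's rate be r; then Aiko's rate is (2/3)r, so together (2/3 + 1)r = (5/3)r = 1/31.
Thus r = 3/155 per hour.
Jonah alone: 155/3 hours; Aiko alone: 155/2 hours.

155/3 hours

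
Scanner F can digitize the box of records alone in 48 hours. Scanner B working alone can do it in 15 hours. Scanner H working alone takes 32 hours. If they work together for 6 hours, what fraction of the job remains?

23/80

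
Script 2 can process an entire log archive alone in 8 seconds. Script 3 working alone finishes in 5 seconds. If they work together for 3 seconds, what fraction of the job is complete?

Combined rate: 1/8 + 1/5 = (5 + 8)/40 = 13/40 per second.
In 3 seconds they complete 3·13/40 = 39/40 of the job.

39/40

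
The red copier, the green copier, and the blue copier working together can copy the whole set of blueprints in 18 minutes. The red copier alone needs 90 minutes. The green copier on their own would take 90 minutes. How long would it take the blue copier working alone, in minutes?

Combined rate is 1/18 per minute.
Known contribution: 1/90 + 1/90 = (1 + 1)/90 = 2/90 = 1/45 per minute.
So the blue copier's rate is 1/18 − 1/45 = 1/30, meaning 30 minutes alone.

30 minutes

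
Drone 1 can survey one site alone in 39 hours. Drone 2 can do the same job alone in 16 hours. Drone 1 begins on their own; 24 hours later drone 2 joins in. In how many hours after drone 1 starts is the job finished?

312/11 hours

In the first 24 hours drone 1 alone does 24/39 = 8/13 of the job, leaving 5/13.
Once everyone is working, combined rate: 1/39 + 1/16 = (16 + 39)/624 = 55/624 per hour.
Remaining 5/13 at 55/624 per hour takes 48/11 hours.
Total from the start = 24 + 48/11 = 312/11 hours.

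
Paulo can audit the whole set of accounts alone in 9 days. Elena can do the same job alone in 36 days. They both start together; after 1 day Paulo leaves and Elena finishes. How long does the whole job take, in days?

In the first 1 day the combined rate is 5/36, so 5/36 of the job is done, leaving 31/36.
After Paulo leaves the rate is 1/36 per day; the remaining 31/36 takes 31 days.
Total = 1 + 31 = 32 days.

32 days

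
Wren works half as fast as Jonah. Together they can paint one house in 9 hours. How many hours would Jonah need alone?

27/2 hours

Let Jonah's rate be r; then Wren's rate is (1/2)r, so together (1/2 + 1)r = (3/2)r = 1/9.
Thus r = 2/27 per hour.
Jonah alone: 27/2 hours; Wren alone: 27 hours.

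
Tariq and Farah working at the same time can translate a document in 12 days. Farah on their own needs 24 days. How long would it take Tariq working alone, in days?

Combined rate is 1/12 per day.
Known contribution: 1/24 per day.
So Tariq's rate is 1/12 − 1/24 = 1/24, meaning 24 days alone.

24 days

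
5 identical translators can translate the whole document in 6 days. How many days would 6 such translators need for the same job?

Total work is 5·6 = 30 translator-days.
With 6 translators: 30/6 = 5 days.

5 days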